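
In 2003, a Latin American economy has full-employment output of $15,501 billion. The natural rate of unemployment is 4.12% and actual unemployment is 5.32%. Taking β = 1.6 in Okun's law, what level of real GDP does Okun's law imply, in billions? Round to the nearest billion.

Unemployment gap = 5.32 - 4.12 = 1.2 points, so the output gap is -1.6 × 1.2 = -1.92%.
Actual GDP = 15501 × (1 - 1.92/100) = 15501 × 0.9808 ≈ 15203 billion.

$15,203 billion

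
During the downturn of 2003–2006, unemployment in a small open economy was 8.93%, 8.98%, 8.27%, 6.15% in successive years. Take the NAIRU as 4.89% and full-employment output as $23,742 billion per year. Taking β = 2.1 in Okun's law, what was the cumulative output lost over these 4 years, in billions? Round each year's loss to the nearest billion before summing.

$6,366 billion

Year 2003: gap = -2.1 × (8.93 - 4.89) = -8.484%, loss ≈ 23742 × 8.484/100 ≈ 2014.
Year 2004: gap = -2.1 × (8.98 - 4.89) = -8.589%, loss ≈ 23742 × 8.589/100 ≈ 2039.
Year 2005: gap = -2.1 × (8.27 - 4.89) = -7.098%, loss ≈ 23742 × 7.098/100 ≈ 1685.
Year 2006: gap = -2.1 × (6.15 - 4.89) = -2.646%, loss ≈ 23742 × 2.646/100 ≈ 628.
Total lost output = 2014 + 2039 + 1685 + 628 = 6366 billion.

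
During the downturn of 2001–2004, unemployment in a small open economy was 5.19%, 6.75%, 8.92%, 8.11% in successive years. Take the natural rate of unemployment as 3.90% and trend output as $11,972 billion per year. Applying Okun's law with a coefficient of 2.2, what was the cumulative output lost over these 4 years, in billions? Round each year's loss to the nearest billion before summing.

Year 2001: gap = -2.2 × (5.19 - 3.9) = -2.838%, loss ≈ 11972 × 2.838/100 ≈ 340.
Year 2002: gap = -2.2 × (6.75 - 3.9) = -6.27%, loss ≈ 11972 × 6.27/100 ≈ 751.
Year 2003: gap = -2.2 × (8.92 - 3.9) = -11.044%, loss ≈ 11972 × 11.044/100 ≈ 1322.
Year 2004: gap = -2.2 × (8.11 - 3.9) = -9.262%, loss ≈ 11972 × 9.262/100 ≈ 1109.
Total lost output = 340 + 751 + 1322 + 1109 = 3522 billion.

$3,522 billion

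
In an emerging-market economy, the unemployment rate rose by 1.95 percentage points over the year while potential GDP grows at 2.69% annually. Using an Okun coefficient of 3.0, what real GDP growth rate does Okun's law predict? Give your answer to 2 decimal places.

Growth-rate Okun's law: g_Y = g_Y* - β × Δu.
g_Y = 2.69 - 3.0 × (1.95) = 2.69 - 5.85 = -3.16%, i.e. -3.16% to 2 d.p.

-3.16%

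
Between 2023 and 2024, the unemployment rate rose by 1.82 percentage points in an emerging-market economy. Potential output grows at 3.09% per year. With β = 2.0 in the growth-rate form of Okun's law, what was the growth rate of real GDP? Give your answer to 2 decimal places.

-0.55%

Growth-rate Okun's law: g_Y = g_Y* - β × Δu.
g_Y = 3.09 - 2.0 × (1.82) = 3.09 - 3.64 = -0.55%, i.e. -0.55% to 2 d.p.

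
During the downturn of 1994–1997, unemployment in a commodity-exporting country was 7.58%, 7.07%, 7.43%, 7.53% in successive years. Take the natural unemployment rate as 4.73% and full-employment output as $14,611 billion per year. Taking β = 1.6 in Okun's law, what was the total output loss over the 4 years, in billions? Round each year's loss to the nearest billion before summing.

$2,499 billion

Year 1994: gap = -1.6 × (7.58 - 4.73) = -4.56%, loss ≈ 14611 × 4.56/100 ≈ 666.
Year 1995: gap = -1.6 × (7.07 - 4.73) = -3.744%, loss ≈ 14611 × 3.744/100 ≈ 547.
Year 1996: gap = -1.6 × (7.43 - 4.73) = -4.32%, loss ≈ 14611 × 4.32/100 ≈ 631.
Year 1997: gap = -1.6 × (7.53 - 4.73) = -4.48%, loss ≈ 14611 × 4.48/100 ≈ 655.
Total lost output = 666 + 547 + 631 + 655 = 2499 billion.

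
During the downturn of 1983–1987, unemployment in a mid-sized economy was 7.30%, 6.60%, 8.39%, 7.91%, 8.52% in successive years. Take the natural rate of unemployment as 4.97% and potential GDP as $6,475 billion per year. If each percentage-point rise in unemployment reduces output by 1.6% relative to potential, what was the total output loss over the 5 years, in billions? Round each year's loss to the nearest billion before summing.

Year 1983: gap = -1.6 × (7.3 - 4.97) = -3.728%, loss ≈ 6475 × 3.728/100 ≈ 241.
Year 1984: gap = -1.6 × (6.6 - 4.97) = -2.608%, loss ≈ 6475 × 2.608/100 ≈ 169.
Year 1985: gap = -1.6 × (8.39 - 4.97) = -5.472%, loss ≈ 6475 × 5.472/100 ≈ 354.
Year 1986: gap = -1.6 × (7.91 - 4.97) = -4.704%, loss ≈ 6475 × 4.704/100 ≈ 305.
Year 1987: gap = -1.6 × (8.52 - 4.97) = -5.68%, loss ≈ 6475 × 5.68/100 ≈ 368.
Total lost output = 241 + 169 + 354 + 305 + 368 = 1437 billion.

$1,437 billion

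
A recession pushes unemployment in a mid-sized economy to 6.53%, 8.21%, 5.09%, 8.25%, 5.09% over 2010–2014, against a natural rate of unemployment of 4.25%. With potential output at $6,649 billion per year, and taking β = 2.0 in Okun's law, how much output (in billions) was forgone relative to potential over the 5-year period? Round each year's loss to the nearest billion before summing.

Year 2010: gap = -2.0 × (6.53 - 4.25) = -4.56%, loss ≈ 6649 × 4.56/100 ≈ 303.
Year 2011: gap = -2.0 × (8.21 - 4.25) = -7.92%, loss ≈ 6649 × 7.92/100 ≈ 527.
Year 2012: gap = -2.0 × (5.09 - 4.25) = -1.68%, loss ≈ 6649 × 1.68/100 ≈ 112.
Year 2013: gap = -2.0 × (8.25 - 4.25) = -8%, loss ≈ 6649 × 8/100 ≈ 532.
Year 2014: gap = -2.0 × (5.09 - 4.25) = -1.68%, loss ≈ 6649 × 1.68/100 ≈ 112.
Total lost output = 303 + 527 + 112 + 532 + 112 = 1586 billion.

$1,586 billion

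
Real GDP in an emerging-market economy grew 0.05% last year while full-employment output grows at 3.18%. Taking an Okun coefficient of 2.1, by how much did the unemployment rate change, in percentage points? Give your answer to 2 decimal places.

1.49 percentage points

Growth-rate Okun's law: g_Y = g_Y* - β × Δu, so Δu = (g_Y* - g_Y)/β.
Δu = (3.18 - 0.05)/2.1 = 3.13/2.1 = 1.49 percentage points.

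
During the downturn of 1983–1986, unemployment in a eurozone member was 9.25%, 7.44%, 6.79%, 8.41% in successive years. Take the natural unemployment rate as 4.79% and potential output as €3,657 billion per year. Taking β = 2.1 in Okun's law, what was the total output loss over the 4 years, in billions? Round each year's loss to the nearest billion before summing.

€979 billion

Year 1983: gap = -2.1 × (9.25 - 4.79) = -9.366%, loss ≈ 3657 × 9.366/100 ≈ 343.
Year 1984: gap = -2.1 × (7.44 - 4.79) = -5.565%, loss ≈ 3657 × 5.565/100 ≈ 204.
Year 1985: gap = -2.1 × (6.79 - 4.79) = -4.2%, loss ≈ 3657 × 4.2/100 ≈ 154.
Year 1986: gap = -2.1 × (8.41 - 4.79) = -7.602%, loss ≈ 3657 × 7.602/100 ≈ 278.
Total lost output = 343 + 204 + 154 + 278 = 979 billion.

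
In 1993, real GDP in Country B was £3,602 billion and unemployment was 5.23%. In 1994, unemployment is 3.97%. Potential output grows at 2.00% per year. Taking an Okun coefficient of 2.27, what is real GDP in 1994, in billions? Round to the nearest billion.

Δu = 3.97 - 5.23 = -1.26 points.
Okun's law (growth form): g_Y = g_Y* - β × Δu = 2.00 - 2.27 × (-1.26) = 2 + 2.8602 = 4.8602%.
Real GDP in the next year = 3602 × (1 + 4.8602/100) = 3602 × 1.048602 ≈ 3777 billion.

£3,777 billion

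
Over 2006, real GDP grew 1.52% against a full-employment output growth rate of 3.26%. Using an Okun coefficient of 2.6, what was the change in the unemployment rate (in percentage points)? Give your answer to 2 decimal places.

Growth-rate Okun's law: g_Y = g_Y* - β × Δu, so Δu = (g_Y* - g_Y)/β.
Δu = (3.26 - 1.52)/2.6 = 1.74/2.6 = 0.67 percentage points.

0.67 percentage points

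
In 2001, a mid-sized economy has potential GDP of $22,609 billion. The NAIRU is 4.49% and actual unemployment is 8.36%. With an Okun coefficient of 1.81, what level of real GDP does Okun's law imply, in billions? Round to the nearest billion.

$21,025 billion

Unemployment gap = 8.36 - 4.49 = 3.87 points, so the output gap is -1.81 × 3.87 = -7.0047%.
Actual GDP = 22609 × (1 - 7.0047/100) = 22609 × 0.929953 ≈ 21025 billion.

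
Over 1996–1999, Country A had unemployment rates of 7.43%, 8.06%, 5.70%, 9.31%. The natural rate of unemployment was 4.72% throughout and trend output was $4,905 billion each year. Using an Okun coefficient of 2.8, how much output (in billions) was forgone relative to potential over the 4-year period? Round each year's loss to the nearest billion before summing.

$1,596 billion

Year 1996: gap = -2.8 × (7.43 - 4.72) = -7.588%, loss ≈ 4905 × 7.588/100 ≈ 372.
Year 1997: gap = -2.8 × (8.06 - 4.72) = -9.352%, loss ≈ 4905 × 9.352/100 ≈ 459.
Year 1998: gap = -2.8 × (5.7 - 4.72) = -2.744%, loss ≈ 4905 × 2.744/100 ≈ 135.
Year 1999: gap = -2.8 × (9.31 - 4.72) = -12.852%, loss ≈ 4905 × 12.852/100 ≈ 630.
Total lost output = 372 + 459 + 135 + 630 = 1596 billion.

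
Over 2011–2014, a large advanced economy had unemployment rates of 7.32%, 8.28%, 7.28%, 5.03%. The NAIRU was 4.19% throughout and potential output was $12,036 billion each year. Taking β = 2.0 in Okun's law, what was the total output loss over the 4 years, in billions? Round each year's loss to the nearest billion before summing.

$2,684 billion

Year 2011: gap = -2.0 × (7.32 - 4.19) = -6.26%, loss ≈ 12036 × 6.26/100 ≈ 753.
Year 2012: gap = -2.0 × (8.28 - 4.19) = -8.18%, loss ≈ 12036 × 8.18/100 ≈ 985.
Year 2013: gap = -2.0 × (7.28 - 4.19) = -6.18%, loss ≈ 12036 × 6.18/100 ≈ 744.
Year 2014: gap = -2.0 × (5.03 - 4.19) = -1.68%, loss ≈ 12036 × 1.68/100 ≈ 202.
Total lost output = 753 + 985 + 744 + 202 = 2684 billion.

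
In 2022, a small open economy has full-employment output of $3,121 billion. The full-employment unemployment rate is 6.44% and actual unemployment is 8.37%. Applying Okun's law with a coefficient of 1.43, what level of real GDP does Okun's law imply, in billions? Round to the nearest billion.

$3,035 billion

Unemployment gap = 8.37 - 6.44 = 1.93 points, so the output gap is -1.43 × 1.93 = -2.7599%.
Actual GDP = 3121 × (1 - 2.7599/100) = 3121 × 0.972401 ≈ 3035 billion.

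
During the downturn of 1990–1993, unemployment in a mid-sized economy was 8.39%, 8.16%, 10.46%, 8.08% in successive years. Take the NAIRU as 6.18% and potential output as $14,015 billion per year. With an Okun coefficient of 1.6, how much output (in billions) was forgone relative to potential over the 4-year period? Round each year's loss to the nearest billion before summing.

$2,326 billion

Year 1990: gap = -1.6 × (8.39 - 6.18) = -3.536%, loss ≈ 14015 × 3.536/100 ≈ 496.
Year 1991: gap = -1.6 × (8.16 - 6.18) = -3.168%, loss ≈ 14015 × 3.168/100 ≈ 444.
Year 1992: gap = -1.6 × (10.46 - 6.18) = -6.848%, loss ≈ 14015 × 6.848/100 ≈ 960.
Year 1993: gap = -1.6 × (8.08 - 6.18) = -3.04%, loss ≈ 14015 × 3.04/100 ≈ 426.
Total lost output = 496 + 444 + 960 + 426 = 2326 billion.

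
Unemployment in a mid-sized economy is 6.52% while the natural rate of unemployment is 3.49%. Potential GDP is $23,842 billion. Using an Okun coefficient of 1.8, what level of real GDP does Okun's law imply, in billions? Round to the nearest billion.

$22,542 billion

Unemployment gap = 6.52 - 3.49 = 3.03 points, so the output gap is -1.8 × 3.03 = -5.454%.
Actual GDP = 23842 × (1 - 5.454/100) = 23842 × 0.94546 ≈ 22542 billion.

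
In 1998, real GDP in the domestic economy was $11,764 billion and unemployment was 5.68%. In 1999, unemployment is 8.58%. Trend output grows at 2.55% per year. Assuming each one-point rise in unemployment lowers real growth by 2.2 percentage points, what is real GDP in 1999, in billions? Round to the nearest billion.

$11,313 billion

Δu = 8.58 - 5.68 = 2.9 points.
Okun's law (growth form): g_Y = g_Y* - β × Δu = 2.55 - 2.2 × (2.90) = 2.55 - 6.38 = -3.83%.
Real GDP in the next year = 11764 × (1 - 3.83/100) = 11764 × 0.9617 ≈ 11313 billion.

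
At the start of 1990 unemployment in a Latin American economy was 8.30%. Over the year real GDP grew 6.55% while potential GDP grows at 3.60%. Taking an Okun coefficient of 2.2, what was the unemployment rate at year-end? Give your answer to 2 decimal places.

6.96%

Growth-rate Okun's law: g_Y = g_Y* - β × Δu, so Δu = (g_Y* - g_Y)/β.
Δu = (3.6 - 6.55)/2.2 = -2.95/2.2 = -1.34 percentage points.
Year-end unemployment = 8.3 - 1.34 = 6.96%.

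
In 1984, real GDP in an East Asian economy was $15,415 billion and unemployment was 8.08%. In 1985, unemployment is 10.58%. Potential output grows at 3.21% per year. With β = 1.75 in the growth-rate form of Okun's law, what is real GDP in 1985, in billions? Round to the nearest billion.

Δu = 10.58 - 8.08 = 2.5 points.
Okun's law (growth form): g_Y = g_Y* - β × Δu = 3.21 - 1.75 × (2.50) = 3.21 - 4.375 = -1.165%.
Real GDP in the next year = 15415 × (1 - 1.165/100) = 15415 × 0.98835 ≈ 15235 billion.

$15,235 billion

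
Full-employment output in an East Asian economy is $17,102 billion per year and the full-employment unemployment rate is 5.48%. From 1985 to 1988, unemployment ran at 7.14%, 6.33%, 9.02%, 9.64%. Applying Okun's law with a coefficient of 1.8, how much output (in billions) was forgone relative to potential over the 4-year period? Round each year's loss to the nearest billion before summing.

Year 1985: gap = -1.8 × (7.14 - 5.48) = -2.988%, loss ≈ 17102 × 2.988/100 ≈ 511.
Year 1986: gap = -1.8 × (6.33 - 5.48) = -1.53%, loss ≈ 17102 × 1.53/100 ≈ 262.
Year 1987: gap = -1.8 × (9.02 - 5.48) = -6.372%, loss ≈ 17102 × 6.372/100 ≈ 1090.
Year 1988: gap = -1.8 × (9.64 - 5.48) = -7.488%, loss ≈ 17102 × 7.488/100 ≈ 1281.
Total lost output = 511 + 262 + 1090 + 1281 = 3144 billion.

$3,144 billion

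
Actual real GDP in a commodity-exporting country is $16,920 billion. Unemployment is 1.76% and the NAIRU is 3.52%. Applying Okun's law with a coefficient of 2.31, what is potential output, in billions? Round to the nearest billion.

Unemployment gap = 1.76 - 3.52 = -1.76 points, so output gap = -2.31 × (-1.76) = 4.0656%.
Since Y = Y* × (1 + gap/100), Y* = 16920/1.040656 ≈ 16259 billion.

$16,259 billion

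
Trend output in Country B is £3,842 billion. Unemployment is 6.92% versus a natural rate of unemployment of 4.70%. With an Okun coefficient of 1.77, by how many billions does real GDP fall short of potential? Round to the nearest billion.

Output gap = -1.77 × (6.92 - 4.7) = -1.77 × 2.22 = -3.9294%.
Actual GDP ≈ 3842 × 0.960706 ≈ 3691 billion, so the shortfall is 3842 - 3691 = 151 billion.

£151 billion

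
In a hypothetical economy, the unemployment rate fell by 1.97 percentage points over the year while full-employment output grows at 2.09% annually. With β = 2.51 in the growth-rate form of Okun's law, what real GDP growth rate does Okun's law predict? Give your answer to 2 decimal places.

7.03%

Growth-rate Okun's law: g_Y = g_Y* - β × Δu.
g_Y = 2.09 - 2.51 × (-1.97) = 2.09 + 4.9447 = 7.0347%, i.e. 7.03% to 2 d.p.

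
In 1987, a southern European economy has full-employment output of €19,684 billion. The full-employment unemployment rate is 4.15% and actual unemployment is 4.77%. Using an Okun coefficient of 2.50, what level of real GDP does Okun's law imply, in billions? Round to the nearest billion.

Unemployment gap = 4.77 - 4.15 = 0.62 points, so the output gap is -2.5 × 0.62 = -1.55%.
Actual GDP = 19684 × (1 - 1.55/100) = 19684 × 0.9845 ≈ 19379 billion.

€19,379 billion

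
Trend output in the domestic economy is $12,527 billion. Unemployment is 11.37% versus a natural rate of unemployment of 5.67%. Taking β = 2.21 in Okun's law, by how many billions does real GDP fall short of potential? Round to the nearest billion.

Output gap = -2.21 × (11.37 - 5.67) = -2.21 × 5.7 = -12.597%.
Actual GDP ≈ 12527 × 0.87403 ≈ 10949 billion, so the shortfall is 12527 - 10949 = 1578 billion.

$1,578 billion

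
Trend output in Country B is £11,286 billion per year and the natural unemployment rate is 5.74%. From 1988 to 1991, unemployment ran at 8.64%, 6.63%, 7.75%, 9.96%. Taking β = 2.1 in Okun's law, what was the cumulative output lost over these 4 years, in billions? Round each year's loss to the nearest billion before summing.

Year 1988: gap = -2.1 × (8.64 - 5.74) = -6.09%, loss ≈ 11286 × 6.09/100 ≈ 687.
Year 1989: gap = -2.1 × (6.63 - 5.74) = -1.869%, loss ≈ 11286 × 1.869/100 ≈ 211.
Year 1990: gap = -2.1 × (7.75 - 5.74) = -4.221%, loss ≈ 11286 × 4.221/100 ≈ 476.
Year 1991: gap = -2.1 × (9.96 - 5.74) = -8.862%, loss ≈ 11286 × 8.862/100 ≈ 1000.
Total lost output = 687 + 211 + 476 + 1000 = 2374 billion.

£2,374 billion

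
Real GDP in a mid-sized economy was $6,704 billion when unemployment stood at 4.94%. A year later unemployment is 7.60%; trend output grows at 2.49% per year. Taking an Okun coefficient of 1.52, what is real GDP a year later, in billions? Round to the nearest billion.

$6,600 billion

Δu = 7.6 - 4.94 = 2.66 points.
Okun's law (growth form): g_Y = g_Y* - β × Δu = 2.49 - 1.52 × (2.66) = 2.49 - 4.0432 = -1.5532%.
Real GDP in the next year = 6704 × (1 - 1.5532/100) = 6704 × 0.984468 ≈ 6600 billion.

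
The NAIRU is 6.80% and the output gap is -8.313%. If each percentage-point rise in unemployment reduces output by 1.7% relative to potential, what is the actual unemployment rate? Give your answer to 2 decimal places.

From Okun's law, u - u* = -(output gap)/β = -(-8.313)/1.7 = 4.89 points.
So u = 6.8 + 4.89 = 11.69%.

11.69%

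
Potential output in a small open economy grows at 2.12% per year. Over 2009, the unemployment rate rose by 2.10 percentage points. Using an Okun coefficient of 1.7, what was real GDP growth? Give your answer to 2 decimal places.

Growth-rate Okun's law: g_Y = g_Y* - β × Δu.
g_Y = 2.12 - 1.7 × (2.10) = 2.12 - 3.57 = -1.45%, i.e. -1.45% to 2 d.p.

-1.45%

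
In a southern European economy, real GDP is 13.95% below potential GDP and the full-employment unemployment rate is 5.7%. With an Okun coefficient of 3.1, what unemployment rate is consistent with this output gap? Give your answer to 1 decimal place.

10.2%

From Okun's law, u - u* = -(output gap)/β = -(-13.95)/3.1 = 4.5 points.
So u = 5.7 + 4.5 = 10.2%.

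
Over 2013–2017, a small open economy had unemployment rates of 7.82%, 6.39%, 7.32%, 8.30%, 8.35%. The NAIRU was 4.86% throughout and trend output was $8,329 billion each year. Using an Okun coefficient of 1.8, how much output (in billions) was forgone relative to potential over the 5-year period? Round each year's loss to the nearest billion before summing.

$2,081 billion

Year 2013: gap = -1.8 × (7.82 - 4.86) = -5.328%, loss ≈ 8329 × 5.328/100 ≈ 444.
Year 2014: gap = -1.8 × (6.39 - 4.86) = -2.754%, loss ≈ 8329 × 2.754/100 ≈ 229.
Year 2015: gap = -1.8 × (7.32 - 4.86) = -4.428%, loss ≈ 8329 × 4.428/100 ≈ 369.
Year 2016: gap = -1.8 × (8.3 - 4.86) = -6.192%, loss ≈ 8329 × 6.192/100 ≈ 516.
Year 2017: gap = -1.8 × (8.35 - 4.86) = -6.282%, loss ≈ 8329 × 6.282/100 ≈ 523.
Total lost output = 444 + 229 + 369 + 516 + 523 = 2081 billion.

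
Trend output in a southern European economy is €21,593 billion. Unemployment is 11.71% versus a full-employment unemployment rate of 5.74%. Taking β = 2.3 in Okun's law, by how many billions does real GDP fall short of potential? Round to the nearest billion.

€2,965 billion

Output gap = -2.3 × (11.71 - 5.74) = -2.3 × 5.97 = -13.731%.
Actual GDP ≈ 21593 × 0.86269 ≈ 18628 billion, so the shortfall is 21593 - 18628 = 2965 billion.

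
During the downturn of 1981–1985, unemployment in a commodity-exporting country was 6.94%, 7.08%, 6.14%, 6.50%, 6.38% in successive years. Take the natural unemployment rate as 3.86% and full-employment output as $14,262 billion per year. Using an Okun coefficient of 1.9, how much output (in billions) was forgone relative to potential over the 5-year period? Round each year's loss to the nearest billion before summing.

Year 1981: gap = -1.9 × (6.94 - 3.86) = -5.852%, loss ≈ 14262 × 5.852/100 ≈ 835.
Year 1982: gap = -1.9 × (7.08 - 3.86) = -6.118%, loss ≈ 14262 × 6.118/100 ≈ 873.
Year 1983: gap = -1.9 × (6.14 - 3.86) = -4.332%, loss ≈ 14262 × 4.332/100 ≈ 618.
Year 1984: gap = -1.9 × (6.5 - 3.86) = -5.016%, loss ≈ 14262 × 5.016/100 ≈ 715.
Year 1985: gap = -1.9 × (6.38 - 3.86) = -4.788%, loss ≈ 14262 × 4.788/100 ≈ 683.
Total lost output = 835 + 873 + 618 + 715 + 683 = 3724 billion.

$3,724 billion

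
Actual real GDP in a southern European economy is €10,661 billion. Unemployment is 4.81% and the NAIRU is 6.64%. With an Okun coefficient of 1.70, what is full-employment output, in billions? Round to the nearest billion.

Unemployment gap = 4.81 - 6.64 = -1.83 points, so output gap = -1.7 × (-1.83) = 3.111%.
Since Y = Y* × (1 + gap/100), Y* = 10661/1.03111 ≈ 10339 billion.

€10,339 billion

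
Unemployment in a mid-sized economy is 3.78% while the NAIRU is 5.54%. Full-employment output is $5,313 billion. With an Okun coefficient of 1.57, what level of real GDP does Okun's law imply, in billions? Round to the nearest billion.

Unemployment gap = 3.78 - 5.54 = -1.76 points, so the output gap is -1.57 × (-1.76) = 2.7632%.
Actual GDP = 5313 × (1 + 2.7632/100) = 5313 × 1.027632 ≈ 5460 billion.

$5,460 billion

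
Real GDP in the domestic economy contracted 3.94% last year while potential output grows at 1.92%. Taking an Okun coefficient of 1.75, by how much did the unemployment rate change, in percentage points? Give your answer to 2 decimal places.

3.35 percentage points

Growth-rate Okun's law: g_Y = g_Y* - β × Δu, so Δu = (g_Y* - g_Y)/β.
Δu = (1.92 + 3.94)/1.75 = 5.86/1.75 = 3.35 percentage points.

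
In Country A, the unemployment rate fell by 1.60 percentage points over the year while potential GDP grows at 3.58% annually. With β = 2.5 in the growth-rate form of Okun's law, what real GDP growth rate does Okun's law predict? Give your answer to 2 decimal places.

7.58%

Growth-rate Okun's law: g_Y = g_Y* - β × Δu.
g_Y = 3.58 - 2.5 × (-1.60) = 3.58 + 4 = 7.58%, i.e. 7.58% to 2 d.p.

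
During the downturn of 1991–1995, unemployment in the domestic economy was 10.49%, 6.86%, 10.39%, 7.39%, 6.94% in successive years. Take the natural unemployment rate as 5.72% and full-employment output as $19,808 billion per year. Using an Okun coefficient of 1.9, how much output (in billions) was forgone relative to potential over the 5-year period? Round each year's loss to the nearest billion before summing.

$5,070 billion

Year 1991: gap = -1.9 × (10.49 - 5.72) = -9.063%, loss ≈ 19808 × 9.063/100 ≈ 1795.
Year 1992: gap = -1.9 × (6.86 - 5.72) = -2.166%, loss ≈ 19808 × 2.166/100 ≈ 429.
Year 1993: gap = -1.9 × (10.39 - 5.72) = -8.873%, loss ≈ 19808 × 8.873/100 ≈ 1758.
Year 1994: gap = -1.9 × (7.39 - 5.72) = -3.173%, loss ≈ 19808 × 3.173/100 ≈ 629.
Year 1995: gap = -1.9 × (6.94 - 5.72) = -2.318%, loss ≈ 19808 × 2.318/100 ≈ 459.
Total lost output = 1795 + 429 + 1758 + 629 + 459 = 5070 billion.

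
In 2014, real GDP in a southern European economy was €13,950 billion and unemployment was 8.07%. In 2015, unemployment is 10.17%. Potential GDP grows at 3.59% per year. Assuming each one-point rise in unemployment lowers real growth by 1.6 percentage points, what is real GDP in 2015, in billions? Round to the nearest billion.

Δu = 10.17 - 8.07 = 2.1 points.
Okun's law (growth form): g_Y = g_Y* - β × Δu = 3.59 - 1.6 × (2.10) = 3.59 - 3.36 = 0.23%.
Real GDP in the next year = 13950 × (1 + 0.23/100) = 13950 × 1.0023 ≈ 13982 billion.

€13,982 billion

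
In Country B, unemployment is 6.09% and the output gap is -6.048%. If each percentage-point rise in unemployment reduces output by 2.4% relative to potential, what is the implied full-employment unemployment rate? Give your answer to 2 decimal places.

3.57%

From Okun's law, u - u* = -(output gap)/β = -(-6.048)/2.4 = 2.52 points.
So u* = 6.09 - 2.52 = 3.57%.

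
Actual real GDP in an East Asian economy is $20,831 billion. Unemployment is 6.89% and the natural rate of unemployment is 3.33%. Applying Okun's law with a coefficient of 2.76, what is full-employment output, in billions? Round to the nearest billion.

Unemployment gap = 6.89 - 3.33 = 3.56 points, so output gap = -2.76 × 3.56 = -9.8256%.
Since Y = Y* × (1 + gap/100), Y* = 20831/0.901744 ≈ 23101 billion.

$23,101 billion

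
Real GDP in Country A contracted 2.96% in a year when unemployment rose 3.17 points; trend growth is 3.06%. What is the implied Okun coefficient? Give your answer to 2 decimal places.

β ≈ 1.90

Growth form: g_Y = g_Y* - β × Δu, so β = (g_Y* - g_Y)/Δu.
β = (3.06 + 2.96)/3.17 = 6.02/3.17 = 1.90.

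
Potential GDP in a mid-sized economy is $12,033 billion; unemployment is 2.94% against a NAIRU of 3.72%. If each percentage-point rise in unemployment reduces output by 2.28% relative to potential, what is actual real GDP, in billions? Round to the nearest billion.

$12,247 billion

Unemployment gap = 2.94 - 3.72 = -0.78 points, so the output gap is -2.28 × (-0.78) = 1.7784%.
Actual GDP = 12033 × (1 + 1.7784/100) = 12033 × 1.017784 ≈ 12247 billion.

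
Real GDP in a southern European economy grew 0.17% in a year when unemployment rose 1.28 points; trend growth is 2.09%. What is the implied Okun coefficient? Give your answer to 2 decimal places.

Growth form: g_Y = g_Y* - β × Δu, so β = (g_Y* - g_Y)/Δu.
β = (2.09 - 0.17)/1.28 = 1.92/1.28 = 1.50.

β ≈ 1.50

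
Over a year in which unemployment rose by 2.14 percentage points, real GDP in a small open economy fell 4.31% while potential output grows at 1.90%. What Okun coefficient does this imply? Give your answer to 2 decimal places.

β ≈ 2.90

Growth form: g_Y = g_Y* - β × Δu, so β = (g_Y* - g_Y)/Δu.
β = (1.9 + 4.31)/2.14 = 6.21/2.14 = 2.90.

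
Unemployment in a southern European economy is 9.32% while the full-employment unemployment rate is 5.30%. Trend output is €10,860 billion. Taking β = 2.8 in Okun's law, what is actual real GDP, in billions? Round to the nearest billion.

Unemployment gap = 9.32 - 5.3 = 4.02 points, so the output gap is -2.8 × 4.02 = -11.256%.
Actual GDP = 10860 × (1 - 11.256/100) = 10860 × 0.88744 ≈ 9638 billion.

€9,638 billion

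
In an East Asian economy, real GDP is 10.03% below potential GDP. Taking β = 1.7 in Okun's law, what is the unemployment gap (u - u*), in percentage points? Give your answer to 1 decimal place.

5.9 percentage points

Okun's law: output gap = -β × (u - u*), so u - u* = -(output gap)/β.
u - u* = -(-10.03)/1.7 = 5.9 percentage points.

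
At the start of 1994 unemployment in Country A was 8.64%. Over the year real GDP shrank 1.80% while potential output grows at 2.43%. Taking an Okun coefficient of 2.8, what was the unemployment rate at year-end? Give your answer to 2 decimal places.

Growth-rate Okun's law: g_Y = g_Y* - β × Δu, so Δu = (g_Y* - g_Y)/β.
Δu = (2.43 + 1.8)/2.8 = 4.23/2.8 = 1.51 percentage points.
Year-end unemployment = 8.64 + 1.51 = 10.15%.

10.15%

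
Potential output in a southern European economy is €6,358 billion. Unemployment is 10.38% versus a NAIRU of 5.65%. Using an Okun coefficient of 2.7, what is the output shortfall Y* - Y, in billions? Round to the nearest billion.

Output gap = -2.7 × (10.38 - 5.65) = -2.7 × 4.73 = -12.771%.
Actual GDP ≈ 6358 × 0.87229 ≈ 5546 billion, so the shortfall is 6358 - 5546 = 812 billion.

€812 billion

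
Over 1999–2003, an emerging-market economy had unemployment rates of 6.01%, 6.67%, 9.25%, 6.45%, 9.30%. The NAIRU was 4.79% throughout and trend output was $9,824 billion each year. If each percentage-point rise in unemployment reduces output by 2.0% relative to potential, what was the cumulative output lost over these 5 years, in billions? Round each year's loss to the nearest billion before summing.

$2,697 billion

Year 1999: gap = -2.0 × (6.01 - 4.79) = -2.44%, loss ≈ 9824 × 2.44/100 ≈ 240.
Year 2000: gap = -2.0 × (6.67 - 4.79) = -3.76%, loss ≈ 9824 × 3.76/100 ≈ 369.
Year 2001: gap = -2.0 × (9.25 - 4.79) = -8.92%, loss ≈ 9824 × 8.92/100 ≈ 876.
Year 2002: gap = -2.0 × (6.45 - 4.79) = -3.32%, loss ≈ 9824 × 3.32/100 ≈ 326.
Year 2003: gap = -2.0 × (9.3 - 4.79) = -9.02%, loss ≈ 9824 × 9.02/100 ≈ 886.
Total lost output = 240 + 369 + 876 + 326 + 886 = 2697 billion.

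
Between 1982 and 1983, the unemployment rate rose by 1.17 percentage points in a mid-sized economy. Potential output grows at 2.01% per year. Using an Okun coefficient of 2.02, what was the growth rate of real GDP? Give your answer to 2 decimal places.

-0.35%

Growth-rate Okun's law: g_Y = g_Y* - β × Δu.
g_Y = 2.01 - 2.02 × (1.17) = 2.01 - 2.3634 = -0.3534%, i.e. -0.35% to 2 d.p.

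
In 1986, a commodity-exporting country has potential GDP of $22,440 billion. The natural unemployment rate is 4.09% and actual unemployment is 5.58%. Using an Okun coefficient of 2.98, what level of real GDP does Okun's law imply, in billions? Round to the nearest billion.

$21,444 billion

Unemployment gap = 5.58 - 4.09 = 1.49 points, so the output gap is -2.98 × 1.49 = -4.4402%.
Actual GDP = 22440 × (1 - 4.4402/100) = 22440 × 0.955598 ≈ 21444 billion.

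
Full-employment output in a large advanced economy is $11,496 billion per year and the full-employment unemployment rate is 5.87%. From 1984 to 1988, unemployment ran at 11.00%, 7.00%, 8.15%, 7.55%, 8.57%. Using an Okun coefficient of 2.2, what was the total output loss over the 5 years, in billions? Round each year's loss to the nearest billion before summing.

Year 1984: gap = -2.2 × (11 - 5.87) = -11.286%, loss ≈ 11496 × 11.286/100 ≈ 1297.
Year 1985: gap = -2.2 × (7 - 5.87) = -2.486%, loss ≈ 11496 × 2.486/100 ≈ 286.
Year 1986: gap = -2.2 × (8.15 - 5.87) = -5.016%, loss ≈ 11496 × 5.016/100 ≈ 577.
Year 1987: gap = -2.2 × (7.55 - 5.87) = -3.696%, loss ≈ 11496 × 3.696/100 ≈ 425.
Year 1988: gap = -2.2 × (8.57 - 5.87) = -5.94%, loss ≈ 11496 × 5.94/100 ≈ 683.
Total lost output = 1297 + 286 + 577 + 425 + 683 = 3268 billion.

$3,268 billion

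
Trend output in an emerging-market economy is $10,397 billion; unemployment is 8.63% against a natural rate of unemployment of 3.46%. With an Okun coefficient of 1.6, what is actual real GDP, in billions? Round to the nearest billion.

$9,537 billion

Unemployment gap = 8.63 - 3.46 = 5.17 points, so the output gap is -1.6 × 5.17 = -8.272%.
Actual GDP = 10397 × (1 - 8.272/100) = 10397 × 0.91728 ≈ 9537 billion.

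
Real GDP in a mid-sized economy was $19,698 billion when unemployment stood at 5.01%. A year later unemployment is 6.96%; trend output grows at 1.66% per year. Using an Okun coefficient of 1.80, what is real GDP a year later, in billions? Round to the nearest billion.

$19,334 billion

Δu = 6.96 - 5.01 = 1.95 points.
Okun's law (growth form): g_Y = g_Y* - β × Δu = 1.66 - 1.80 × (1.95) = 1.66 - 3.51 = -1.85%.
Real GDP in the next year = 19698 × (1 - 1.85/100) = 19698 × 0.9815 ≈ 19334 billion.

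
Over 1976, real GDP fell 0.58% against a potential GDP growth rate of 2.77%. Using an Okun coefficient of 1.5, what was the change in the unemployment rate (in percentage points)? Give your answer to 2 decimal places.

Growth-rate Okun's law: g_Y = g_Y* - β × Δu, so Δu = (g_Y* - g_Y)/β.
Δu = (2.77 + 0.58)/1.5 = 3.35/1.5 = 2.23 percentage points.

2.23 percentage points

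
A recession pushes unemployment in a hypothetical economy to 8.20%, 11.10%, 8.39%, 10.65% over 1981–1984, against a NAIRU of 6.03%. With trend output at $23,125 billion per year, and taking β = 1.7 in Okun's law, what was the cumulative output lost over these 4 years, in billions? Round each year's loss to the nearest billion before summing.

$5,590 billion

Year 1981: gap = -1.7 × (8.2 - 6.03) = -3.689%, loss ≈ 23125 × 3.689/100 ≈ 853.
Year 1982: gap = -1.7 × (11.1 - 6.03) = -8.619%, loss ≈ 23125 × 8.619/100 ≈ 1993.
Year 1983: gap = -1.7 × (8.39 - 6.03) = -4.012%, loss ≈ 23125 × 4.012/100 ≈ 928.
Year 1984: gap = -1.7 × (10.65 - 6.03) = -7.854%, loss ≈ 23125 × 7.854/100 ≈ 1816.
Total lost output = 853 + 1993 + 928 + 1816 = 5590 billion.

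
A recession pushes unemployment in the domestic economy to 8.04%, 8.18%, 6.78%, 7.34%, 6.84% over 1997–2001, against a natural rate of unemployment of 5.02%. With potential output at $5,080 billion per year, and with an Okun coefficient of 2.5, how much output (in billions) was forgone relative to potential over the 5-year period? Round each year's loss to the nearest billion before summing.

Year 1997: gap = -2.5 × (8.04 - 5.02) = -7.55%, loss ≈ 5080 × 7.55/100 ≈ 384.
Year 1998: gap = -2.5 × (8.18 - 5.02) = -7.9%, loss ≈ 5080 × 7.9/100 ≈ 401.
Year 1999: gap = -2.5 × (6.78 - 5.02) = -4.4%, loss ≈ 5080 × 4.4/100 ≈ 224.
Year 2000: gap = -2.5 × (7.34 - 5.02) = -5.8%, loss ≈ 5080 × 5.8/100 ≈ 295.
Year 2001: gap = -2.5 × (6.84 - 5.02) = -4.55%, loss ≈ 5080 × 4.55/100 ≈ 231.
Total lost output = 384 + 401 + 224 + 295 + 231 = 1535 billion.

$1,535 billion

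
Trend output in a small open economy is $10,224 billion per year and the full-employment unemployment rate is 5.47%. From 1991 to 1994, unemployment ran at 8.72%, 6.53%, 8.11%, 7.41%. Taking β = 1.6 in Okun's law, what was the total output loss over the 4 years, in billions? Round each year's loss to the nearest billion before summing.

Year 1991: gap = -1.6 × (8.72 - 5.47) = -5.2%, loss ≈ 10224 × 5.2/100 ≈ 532.
Year 1992: gap = -1.6 × (6.53 - 5.47) = -1.696%, loss ≈ 10224 × 1.696/100 ≈ 173.
Year 1993: gap = -1.6 × (8.11 - 5.47) = -4.224%, loss ≈ 10224 × 4.224/100 ≈ 432.
Year 1994: gap = -1.6 × (7.41 - 5.47) = -3.104%, loss ≈ 10224 × 3.104/100 ≈ 317.
Total lost output = 532 + 173 + 432 + 317 = 1454 billion.

$1,454 billion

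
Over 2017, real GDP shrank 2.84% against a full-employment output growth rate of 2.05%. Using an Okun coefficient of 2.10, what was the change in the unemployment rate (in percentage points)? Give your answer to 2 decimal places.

2.33 percentage points

Growth-rate Okun's law: g_Y = g_Y* - β × Δu, so Δu = (g_Y* - g_Y)/β.
Δu = (2.05 + 2.84)/2.10 = 4.89/2.10 = 2.33 percentage points.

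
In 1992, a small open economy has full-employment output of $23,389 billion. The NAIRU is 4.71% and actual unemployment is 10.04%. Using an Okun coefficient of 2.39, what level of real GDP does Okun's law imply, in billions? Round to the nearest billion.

Unemployment gap = 10.04 - 4.71 = 5.33 points, so the output gap is -2.39 × 5.33 = -12.7387%.
Actual GDP = 23389 × (1 - 12.7387/100) = 23389 × 0.872613 ≈ 20410 billion.

$20,410 billion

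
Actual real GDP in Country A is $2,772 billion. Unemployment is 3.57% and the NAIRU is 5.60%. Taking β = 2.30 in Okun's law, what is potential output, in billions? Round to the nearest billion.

$2,648 billion

Unemployment gap = 3.57 - 5.6 = -2.03 points, so output gap = -2.3 × (-2.03) = 4.669%.
Since Y = Y* × (1 + gap/100), Y* = 2772/1.04669 ≈ 2648 billion.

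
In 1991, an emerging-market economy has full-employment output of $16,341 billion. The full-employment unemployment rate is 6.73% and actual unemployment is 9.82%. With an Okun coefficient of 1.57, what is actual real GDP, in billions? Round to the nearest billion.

Unemployment gap = 9.82 - 6.73 = 3.09 points, so the output gap is -1.57 × 3.09 = -4.8513%.
Actual GDP = 16341 × (1 - 4.8513/100) = 16341 × 0.951487 ≈ 15548 billion.

$15,548 billion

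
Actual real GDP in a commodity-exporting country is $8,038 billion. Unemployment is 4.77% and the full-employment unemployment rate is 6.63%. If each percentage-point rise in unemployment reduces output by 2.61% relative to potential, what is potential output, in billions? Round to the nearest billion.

Unemployment gap = 4.77 - 6.63 = -1.86 points, so output gap = -2.61 × (-1.86) = 4.8546%.
Since Y = Y* × (1 + gap/100), Y* = 8038/1.048546 ≈ 7666 billion.

$7,666 billion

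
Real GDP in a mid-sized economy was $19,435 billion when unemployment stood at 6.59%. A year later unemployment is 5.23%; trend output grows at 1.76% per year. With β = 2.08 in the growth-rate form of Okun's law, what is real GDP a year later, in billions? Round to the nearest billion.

$20,327 billion

Δu = 5.23 - 6.59 = -1.36 points.
Okun's law (growth form): g_Y = g_Y* - β × Δu = 1.76 - 2.08 × (-1.36) = 1.76 + 2.8288 = 4.5888%.
Real GDP in the next year = 19435 × (1 + 4.5888/100) = 19435 × 1.045888 ≈ 20327 billion.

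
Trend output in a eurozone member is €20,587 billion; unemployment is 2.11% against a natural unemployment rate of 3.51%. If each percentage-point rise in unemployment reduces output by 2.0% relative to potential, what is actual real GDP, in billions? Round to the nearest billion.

€21,163 billion

Unemployment gap = 2.11 - 3.51 = -1.4 points, so the output gap is -2 × (-1.4) = 2.8%.
Actual GDP = 20587 × (1 + 2.8/100) = 20587 × 1.028 ≈ 21163 billion.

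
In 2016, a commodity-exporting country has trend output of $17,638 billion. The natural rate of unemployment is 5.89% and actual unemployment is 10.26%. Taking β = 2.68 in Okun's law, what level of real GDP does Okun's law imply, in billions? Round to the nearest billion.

Unemployment gap = 10.26 - 5.89 = 4.37 points, so the output gap is -2.68 × 4.37 = -11.7116%.
Actual GDP = 17638 × (1 - 11.7116/100) = 17638 × 0.882884 ≈ 15572 billion.

$15,572 billion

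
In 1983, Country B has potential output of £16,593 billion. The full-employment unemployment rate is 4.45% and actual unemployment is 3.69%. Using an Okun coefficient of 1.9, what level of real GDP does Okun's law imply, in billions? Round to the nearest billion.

Unemployment gap = 3.69 - 4.45 = -0.76 points, so the output gap is -1.9 × (-0.76) = 1.444%.
Actual GDP = 16593 × (1 + 1.444/100) = 16593 × 1.01444 ≈ 16833 billion.

£16,833 billion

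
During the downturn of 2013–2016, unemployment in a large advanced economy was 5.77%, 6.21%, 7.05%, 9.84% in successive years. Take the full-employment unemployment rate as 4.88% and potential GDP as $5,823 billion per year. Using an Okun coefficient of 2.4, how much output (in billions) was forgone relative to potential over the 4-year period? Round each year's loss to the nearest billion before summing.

$1,306 billion

Year 2013: gap = -2.4 × (5.77 - 4.88) = -2.136%, loss ≈ 5823 × 2.136/100 ≈ 124.
Year 2014: gap = -2.4 × (6.21 - 4.88) = -3.192%, loss ≈ 5823 × 3.192/100 ≈ 186.
Year 2015: gap = -2.4 × (7.05 - 4.88) = -5.208%, loss ≈ 5823 × 5.208/100 ≈ 303.
Year 2016: gap = -2.4 × (9.84 - 4.88) = -11.904%, loss ≈ 5823 × 11.904/100 ≈ 693.
Total lost output = 124 + 186 + 303 + 693 = 1306 billion.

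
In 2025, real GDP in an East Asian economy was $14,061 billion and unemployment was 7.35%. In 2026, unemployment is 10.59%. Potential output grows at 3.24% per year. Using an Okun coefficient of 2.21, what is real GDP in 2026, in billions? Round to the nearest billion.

Δu = 10.59 - 7.35 = 3.24 points.
Okun's law (growth form): g_Y = g_Y* - β × Δu = 3.24 - 2.21 × (3.24) = 3.24 - 7.1604 = -3.9204%.
Real GDP in the next year = 14061 × (1 - 3.9204/100) = 14061 × 0.960796 ≈ 13510 billion.

$13,510 billion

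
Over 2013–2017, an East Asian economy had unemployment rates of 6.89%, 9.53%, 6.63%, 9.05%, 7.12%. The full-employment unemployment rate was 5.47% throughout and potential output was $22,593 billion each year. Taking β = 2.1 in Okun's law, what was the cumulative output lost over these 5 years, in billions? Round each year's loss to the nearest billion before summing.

Year 2013: gap = -2.1 × (6.89 - 5.47) = -2.982%, loss ≈ 22593 × 2.982/100 ≈ 674.
Year 2014: gap = -2.1 × (9.53 - 5.47) = -8.526%, loss ≈ 22593 × 8.526/100 ≈ 1926.
Year 2015: gap = -2.1 × (6.63 - 5.47) = -2.436%, loss ≈ 22593 × 2.436/100 ≈ 550.
Year 2016: gap = -2.1 × (9.05 - 5.47) = -7.518%, loss ≈ 22593 × 7.518/100 ≈ 1699.
Year 2017: gap = -2.1 × (7.12 - 5.47) = -3.465%, loss ≈ 22593 × 3.465/100 ≈ 783.
Total lost output = 674 + 1926 + 550 + 1699 + 783 = 5632 billion.

$5,632 billion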